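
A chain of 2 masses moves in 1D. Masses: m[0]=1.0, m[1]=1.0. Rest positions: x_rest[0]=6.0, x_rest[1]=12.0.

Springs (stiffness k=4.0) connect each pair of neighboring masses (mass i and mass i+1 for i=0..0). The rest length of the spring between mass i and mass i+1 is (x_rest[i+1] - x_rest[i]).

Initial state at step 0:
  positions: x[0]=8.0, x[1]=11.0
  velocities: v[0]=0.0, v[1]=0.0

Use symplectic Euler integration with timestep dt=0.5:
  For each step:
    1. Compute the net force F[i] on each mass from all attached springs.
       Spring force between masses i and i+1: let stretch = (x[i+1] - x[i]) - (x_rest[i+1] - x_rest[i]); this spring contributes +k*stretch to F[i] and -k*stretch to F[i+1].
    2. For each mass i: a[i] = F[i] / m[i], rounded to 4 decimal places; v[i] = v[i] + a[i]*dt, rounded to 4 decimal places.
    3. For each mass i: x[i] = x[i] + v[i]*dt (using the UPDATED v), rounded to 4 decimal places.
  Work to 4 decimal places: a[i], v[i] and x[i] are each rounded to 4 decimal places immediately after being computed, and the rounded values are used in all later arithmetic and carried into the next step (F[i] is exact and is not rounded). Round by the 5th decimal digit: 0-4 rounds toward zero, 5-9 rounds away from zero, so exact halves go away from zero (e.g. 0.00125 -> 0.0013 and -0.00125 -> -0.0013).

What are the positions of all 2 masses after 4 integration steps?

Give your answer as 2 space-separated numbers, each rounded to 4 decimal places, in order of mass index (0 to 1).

Step 0: x=[8.0000 11.0000] v=[0.0000 0.0000]
Step 1: x=[5.0000 14.0000] v=[-6.0000 6.0000]
Step 2: x=[5.0000 14.0000] v=[0.0000 0.0000]
Step 3: x=[8.0000 11.0000] v=[6.0000 -6.0000]
Step 4: x=[8.0000 11.0000] v=[0.0000 0.0000]

Answer: 8.0000 11.0000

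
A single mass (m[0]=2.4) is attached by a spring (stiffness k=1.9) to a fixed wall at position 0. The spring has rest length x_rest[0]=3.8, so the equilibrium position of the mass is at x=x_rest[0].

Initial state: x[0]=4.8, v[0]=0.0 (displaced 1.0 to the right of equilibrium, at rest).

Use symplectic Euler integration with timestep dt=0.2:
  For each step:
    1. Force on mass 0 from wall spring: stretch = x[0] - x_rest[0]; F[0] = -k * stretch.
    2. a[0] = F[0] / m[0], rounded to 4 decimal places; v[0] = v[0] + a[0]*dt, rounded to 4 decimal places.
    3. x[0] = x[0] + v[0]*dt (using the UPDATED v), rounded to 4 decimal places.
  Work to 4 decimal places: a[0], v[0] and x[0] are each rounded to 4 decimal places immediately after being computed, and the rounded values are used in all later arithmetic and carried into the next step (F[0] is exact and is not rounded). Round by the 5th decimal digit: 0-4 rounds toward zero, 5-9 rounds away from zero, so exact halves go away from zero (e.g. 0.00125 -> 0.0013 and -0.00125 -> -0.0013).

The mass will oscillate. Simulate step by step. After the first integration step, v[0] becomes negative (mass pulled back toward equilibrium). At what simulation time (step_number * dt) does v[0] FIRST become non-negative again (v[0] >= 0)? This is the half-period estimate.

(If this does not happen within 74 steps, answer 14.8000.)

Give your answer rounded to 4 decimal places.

Step 0: x=[4.8000] v=[0.0000]
Step 1: x=[4.7683] v=[-0.1583]
Step 2: x=[4.7060] v=[-0.3116]
Step 3: x=[4.6150] v=[-0.4551]
Step 4: x=[4.4982] v=[-0.5841]
Step 5: x=[4.3593] v=[-0.6946]
Step 6: x=[4.2027] v=[-0.7832]
Step 7: x=[4.0333] v=[-0.8470]
Step 8: x=[3.8565] v=[-0.8839]
Step 9: x=[3.6779] v=[-0.8928]
Step 10: x=[3.5032] v=[-0.8735]
Step 11: x=[3.3379] v=[-0.8265]
Step 12: x=[3.1872] v=[-0.7533]
Step 13: x=[3.0559] v=[-0.6563]
Step 14: x=[2.9482] v=[-0.5385]
Step 15: x=[2.8675] v=[-0.4036]
Step 16: x=[2.8163] v=[-0.2560]
Step 17: x=[2.7963] v=[-0.1002]
Step 18: x=[2.8080] v=[0.0587]
First v>=0 after going negative at step 18, time=3.6000

Answer: 3.6000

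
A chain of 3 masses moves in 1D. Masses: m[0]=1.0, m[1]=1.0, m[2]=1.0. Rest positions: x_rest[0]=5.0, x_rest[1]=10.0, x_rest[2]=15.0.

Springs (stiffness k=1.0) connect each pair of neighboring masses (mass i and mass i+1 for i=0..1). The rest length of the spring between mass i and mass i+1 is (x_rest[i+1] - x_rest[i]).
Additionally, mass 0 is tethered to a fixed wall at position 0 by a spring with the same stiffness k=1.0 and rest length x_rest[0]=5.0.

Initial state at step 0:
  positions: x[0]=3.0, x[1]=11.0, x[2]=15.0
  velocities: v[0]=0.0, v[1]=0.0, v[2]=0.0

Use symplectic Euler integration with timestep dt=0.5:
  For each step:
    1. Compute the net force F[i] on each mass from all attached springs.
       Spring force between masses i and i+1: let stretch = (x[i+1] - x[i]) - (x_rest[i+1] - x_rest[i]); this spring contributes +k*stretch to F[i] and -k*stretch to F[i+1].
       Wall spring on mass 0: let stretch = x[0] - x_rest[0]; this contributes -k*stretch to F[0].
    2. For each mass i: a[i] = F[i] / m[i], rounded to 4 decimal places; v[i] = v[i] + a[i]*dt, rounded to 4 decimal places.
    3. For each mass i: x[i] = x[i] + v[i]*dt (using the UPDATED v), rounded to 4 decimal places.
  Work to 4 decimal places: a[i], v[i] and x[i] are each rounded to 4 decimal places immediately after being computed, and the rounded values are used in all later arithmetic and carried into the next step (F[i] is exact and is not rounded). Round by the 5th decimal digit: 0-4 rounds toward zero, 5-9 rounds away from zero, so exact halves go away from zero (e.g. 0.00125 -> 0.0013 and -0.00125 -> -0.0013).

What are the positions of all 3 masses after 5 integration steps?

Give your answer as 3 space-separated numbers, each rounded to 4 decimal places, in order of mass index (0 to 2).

Answer: 5.3018 11.0167 14.0205

Derivation:
Step 0: x=[3.0000 11.0000 15.0000] v=[0.0000 0.0000 0.0000]
Step 1: x=[4.2500 10.0000 15.2500] v=[2.5000 -2.0000 0.5000]
Step 2: x=[5.8750 8.8750 15.4375] v=[3.2500 -2.2500 0.3750]
Step 3: x=[6.7813 8.6406 15.2344] v=[1.8125 -0.4688 -0.4063]
Step 4: x=[6.4571 9.5899 14.6328] v=[-0.6485 1.8985 -1.2032]
Step 5: x=[5.3018 11.0167 14.0205] v=[-2.3107 2.8536 -1.2247]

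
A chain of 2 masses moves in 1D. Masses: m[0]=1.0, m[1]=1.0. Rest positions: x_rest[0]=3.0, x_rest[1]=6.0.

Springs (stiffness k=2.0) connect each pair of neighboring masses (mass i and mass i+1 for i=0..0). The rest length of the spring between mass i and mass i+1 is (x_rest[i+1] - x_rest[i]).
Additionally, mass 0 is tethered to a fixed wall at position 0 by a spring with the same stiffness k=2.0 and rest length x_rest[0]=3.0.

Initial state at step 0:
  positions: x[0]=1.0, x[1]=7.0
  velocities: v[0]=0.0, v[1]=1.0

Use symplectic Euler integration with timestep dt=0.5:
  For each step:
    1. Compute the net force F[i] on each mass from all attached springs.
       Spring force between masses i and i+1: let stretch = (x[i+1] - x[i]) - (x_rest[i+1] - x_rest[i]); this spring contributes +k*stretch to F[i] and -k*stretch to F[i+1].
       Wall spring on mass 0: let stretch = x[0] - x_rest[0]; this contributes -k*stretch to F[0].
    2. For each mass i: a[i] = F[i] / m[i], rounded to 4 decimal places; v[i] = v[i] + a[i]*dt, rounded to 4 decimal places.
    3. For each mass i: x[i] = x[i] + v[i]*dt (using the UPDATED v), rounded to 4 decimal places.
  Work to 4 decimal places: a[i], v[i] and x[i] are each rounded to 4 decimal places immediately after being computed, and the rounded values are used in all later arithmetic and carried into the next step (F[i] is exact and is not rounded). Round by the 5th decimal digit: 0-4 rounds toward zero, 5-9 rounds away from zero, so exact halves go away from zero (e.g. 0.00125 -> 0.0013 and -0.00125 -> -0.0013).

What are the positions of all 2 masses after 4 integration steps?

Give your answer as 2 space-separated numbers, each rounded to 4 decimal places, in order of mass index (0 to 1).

Answer: 2.1875 7.7500

Derivation:
Step 0: x=[1.0000 7.0000] v=[0.0000 1.0000]
Step 1: x=[3.5000 6.0000] v=[5.0000 -2.0000]
Step 2: x=[5.5000 5.2500] v=[4.0000 -1.5000]
Step 3: x=[4.6250 6.1250] v=[-1.7500 1.7500]
Step 4: x=[2.1875 7.7500] v=[-4.8750 3.2500]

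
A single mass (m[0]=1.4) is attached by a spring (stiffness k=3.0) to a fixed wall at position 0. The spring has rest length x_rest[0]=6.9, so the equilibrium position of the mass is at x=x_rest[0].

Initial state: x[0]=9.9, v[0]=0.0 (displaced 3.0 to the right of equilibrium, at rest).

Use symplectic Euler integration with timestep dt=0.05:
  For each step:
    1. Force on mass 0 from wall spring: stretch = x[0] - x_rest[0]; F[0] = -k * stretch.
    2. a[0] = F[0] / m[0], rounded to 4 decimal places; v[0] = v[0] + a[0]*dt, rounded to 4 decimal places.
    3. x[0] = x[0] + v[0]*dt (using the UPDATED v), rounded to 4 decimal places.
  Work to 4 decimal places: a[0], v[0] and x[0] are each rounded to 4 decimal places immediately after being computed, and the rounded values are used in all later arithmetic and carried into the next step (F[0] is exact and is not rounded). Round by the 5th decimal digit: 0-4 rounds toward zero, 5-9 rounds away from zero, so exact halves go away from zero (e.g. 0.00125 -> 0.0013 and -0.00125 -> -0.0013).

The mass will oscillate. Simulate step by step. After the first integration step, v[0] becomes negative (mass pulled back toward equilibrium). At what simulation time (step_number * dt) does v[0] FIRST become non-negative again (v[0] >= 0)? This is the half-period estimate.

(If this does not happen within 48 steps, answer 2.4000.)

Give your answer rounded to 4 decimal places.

Step 0: x=[9.9000] v=[0.0000]
Step 1: x=[9.8839] v=[-0.3214]
Step 2: x=[9.8518] v=[-0.6411]
Step 3: x=[9.8039] v=[-0.9574]
Step 4: x=[9.7405] v=[-1.2685]
Step 5: x=[9.6619] v=[-1.5728]
Step 6: x=[9.5685] v=[-1.8687]
Step 7: x=[9.4608] v=[-2.1546]
Step 8: x=[9.3394] v=[-2.4290]
Step 9: x=[9.2049] v=[-2.6904]
Step 10: x=[9.0580] v=[-2.9374]
Step 11: x=[8.8996] v=[-3.1686]
Step 12: x=[8.7305] v=[-3.3828]
Step 13: x=[8.5516] v=[-3.5789]
Step 14: x=[8.3638] v=[-3.7559]
Step 15: x=[8.1682] v=[-3.9127]
Step 16: x=[7.9658] v=[-4.0486]
Step 17: x=[7.7577] v=[-4.1628]
Step 18: x=[7.5450] v=[-4.2547]
Step 19: x=[7.3288] v=[-4.3238]
Step 20: x=[7.1103] v=[-4.3697]
Step 21: x=[6.8907] v=[-4.3922]
Step 22: x=[6.6711] v=[-4.3912]
Step 23: x=[6.4528] v=[-4.3667]
Step 24: x=[6.2369] v=[-4.3188]
Step 25: x=[6.0245] v=[-4.2478]
Step 26: x=[5.8168] v=[-4.1540]
Step 27: x=[5.6149] v=[-4.0379]
Step 28: x=[5.4199] v=[-3.9002]
Step 29: x=[5.2328] v=[-3.7416]
Step 30: x=[5.0547] v=[-3.5630]
Step 31: x=[4.8864] v=[-3.3653]
Step 32: x=[4.7289] v=[-3.1496]
Step 33: x=[4.5831] v=[-2.9170]
Step 34: x=[4.4497] v=[-2.6688]
Step 35: x=[4.3294] v=[-2.4063]
Step 36: x=[4.2229] v=[-2.1309]
Step 37: x=[4.1307] v=[-1.8441]
Step 38: x=[4.0533] v=[-1.5474]
Step 39: x=[3.9912] v=[-1.2424]
Step 40: x=[3.9447] v=[-0.9307]
Step 41: x=[3.9140] v=[-0.6141]
Step 42: x=[3.8993] v=[-0.2942]
Step 43: x=[3.9007] v=[0.0273]
First v>=0 after going negative at step 43, time=2.1500

Answer: 2.1500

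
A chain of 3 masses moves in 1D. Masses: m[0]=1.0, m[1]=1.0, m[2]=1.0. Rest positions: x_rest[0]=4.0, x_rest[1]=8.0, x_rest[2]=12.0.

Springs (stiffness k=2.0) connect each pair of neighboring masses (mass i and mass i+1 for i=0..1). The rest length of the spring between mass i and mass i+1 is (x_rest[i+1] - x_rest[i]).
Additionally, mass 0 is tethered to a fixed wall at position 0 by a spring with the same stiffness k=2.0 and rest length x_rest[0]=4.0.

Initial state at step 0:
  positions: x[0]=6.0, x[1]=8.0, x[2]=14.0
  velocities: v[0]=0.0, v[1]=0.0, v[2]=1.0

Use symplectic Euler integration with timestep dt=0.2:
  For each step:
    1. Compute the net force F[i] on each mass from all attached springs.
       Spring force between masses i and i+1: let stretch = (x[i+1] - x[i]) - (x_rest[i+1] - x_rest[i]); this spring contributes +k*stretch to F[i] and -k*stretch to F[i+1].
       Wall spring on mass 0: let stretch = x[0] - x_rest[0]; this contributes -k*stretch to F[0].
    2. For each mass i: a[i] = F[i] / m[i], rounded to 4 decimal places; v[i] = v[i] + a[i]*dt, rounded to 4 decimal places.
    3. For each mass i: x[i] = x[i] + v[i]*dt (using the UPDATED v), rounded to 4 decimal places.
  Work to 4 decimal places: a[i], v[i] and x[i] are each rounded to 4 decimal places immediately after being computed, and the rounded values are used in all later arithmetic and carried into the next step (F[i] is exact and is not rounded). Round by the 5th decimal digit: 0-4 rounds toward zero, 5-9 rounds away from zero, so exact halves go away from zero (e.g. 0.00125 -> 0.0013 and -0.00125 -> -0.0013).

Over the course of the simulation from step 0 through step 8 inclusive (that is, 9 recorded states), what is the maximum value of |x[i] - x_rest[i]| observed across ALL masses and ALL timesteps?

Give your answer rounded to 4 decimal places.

Step 0: x=[6.0000 8.0000 14.0000] v=[0.0000 0.0000 1.0000]
Step 1: x=[5.6800 8.3200 14.0400] v=[-1.6000 1.6000 0.2000]
Step 2: x=[5.1168 8.8864 13.9424] v=[-2.8160 2.8320 -0.4880]
Step 3: x=[4.4458 9.5557 13.7603] v=[-3.3549 3.3466 -0.9104]
Step 4: x=[3.8279 10.1526 13.5619] v=[-3.0893 2.9845 -0.9922]
Step 5: x=[3.4098 10.5163 13.4107] v=[-2.0906 1.8183 -0.7559]
Step 6: x=[3.2874 10.5430 13.3480] v=[-0.6119 0.1335 -0.3137]
Step 7: x=[3.4825 10.2137 13.3809] v=[0.9754 -1.6467 0.1643]
Step 8: x=[3.9375 9.5992 13.4804] v=[2.2749 -3.0723 0.4974]
Max displacement = 2.5430

Answer: 2.5430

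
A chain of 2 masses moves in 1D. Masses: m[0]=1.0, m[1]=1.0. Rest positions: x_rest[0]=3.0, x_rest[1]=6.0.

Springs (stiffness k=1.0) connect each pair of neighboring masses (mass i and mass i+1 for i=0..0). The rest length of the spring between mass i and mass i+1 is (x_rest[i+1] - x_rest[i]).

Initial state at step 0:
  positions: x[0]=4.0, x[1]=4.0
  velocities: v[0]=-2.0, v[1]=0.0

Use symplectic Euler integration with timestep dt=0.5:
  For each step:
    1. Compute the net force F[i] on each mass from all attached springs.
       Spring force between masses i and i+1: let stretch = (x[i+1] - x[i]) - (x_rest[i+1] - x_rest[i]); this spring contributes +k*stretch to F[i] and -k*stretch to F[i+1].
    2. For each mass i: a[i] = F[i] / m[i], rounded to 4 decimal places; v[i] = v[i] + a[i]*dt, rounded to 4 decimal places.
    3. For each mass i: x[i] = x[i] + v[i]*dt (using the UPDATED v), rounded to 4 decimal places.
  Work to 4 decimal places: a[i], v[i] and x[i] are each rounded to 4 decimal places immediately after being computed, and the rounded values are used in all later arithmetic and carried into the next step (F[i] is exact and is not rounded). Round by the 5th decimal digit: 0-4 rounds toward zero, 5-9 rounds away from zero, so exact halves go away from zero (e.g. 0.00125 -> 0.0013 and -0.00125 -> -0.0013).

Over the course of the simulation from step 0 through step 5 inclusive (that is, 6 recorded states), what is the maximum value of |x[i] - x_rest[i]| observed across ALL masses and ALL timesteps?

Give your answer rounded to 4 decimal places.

Step 0: x=[4.0000 4.0000] v=[-2.0000 0.0000]
Step 1: x=[2.2500 4.7500] v=[-3.5000 1.5000]
Step 2: x=[0.3750 5.6250] v=[-3.7500 1.7500]
Step 3: x=[-0.9375 5.9375] v=[-2.6250 0.6250]
Step 4: x=[-1.2813 5.2813] v=[-0.6875 -1.3125]
Step 5: x=[-0.7344 3.7344] v=[1.0938 -3.0938]
Max displacement = 4.2813

Answer: 4.2813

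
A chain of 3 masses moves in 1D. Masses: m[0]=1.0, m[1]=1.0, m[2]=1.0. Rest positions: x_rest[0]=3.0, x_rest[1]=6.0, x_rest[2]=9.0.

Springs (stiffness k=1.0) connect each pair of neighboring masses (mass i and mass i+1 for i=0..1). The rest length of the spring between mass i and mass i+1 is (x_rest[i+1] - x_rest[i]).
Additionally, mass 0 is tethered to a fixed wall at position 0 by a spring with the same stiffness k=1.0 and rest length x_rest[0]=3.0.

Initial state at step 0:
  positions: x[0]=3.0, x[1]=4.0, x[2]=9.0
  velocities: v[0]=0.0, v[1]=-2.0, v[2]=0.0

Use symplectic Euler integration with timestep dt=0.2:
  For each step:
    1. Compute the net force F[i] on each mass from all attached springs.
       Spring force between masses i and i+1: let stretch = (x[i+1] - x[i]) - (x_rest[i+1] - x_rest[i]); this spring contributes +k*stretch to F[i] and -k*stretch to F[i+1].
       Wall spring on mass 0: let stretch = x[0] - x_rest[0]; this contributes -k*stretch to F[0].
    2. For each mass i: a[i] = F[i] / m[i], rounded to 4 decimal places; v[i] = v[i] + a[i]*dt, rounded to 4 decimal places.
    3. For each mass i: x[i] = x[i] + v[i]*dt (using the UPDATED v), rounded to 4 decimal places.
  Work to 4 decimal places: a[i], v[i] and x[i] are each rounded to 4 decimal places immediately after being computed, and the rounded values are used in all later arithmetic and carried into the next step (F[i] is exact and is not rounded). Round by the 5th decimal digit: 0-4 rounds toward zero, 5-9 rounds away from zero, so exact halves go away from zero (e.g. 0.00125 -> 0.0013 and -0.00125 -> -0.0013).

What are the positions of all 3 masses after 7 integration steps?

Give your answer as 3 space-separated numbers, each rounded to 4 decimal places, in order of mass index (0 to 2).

Step 0: x=[3.0000 4.0000 9.0000] v=[0.0000 -2.0000 0.0000]
Step 1: x=[2.9200 3.7600 8.9200] v=[-0.4000 -1.2000 -0.4000]
Step 2: x=[2.7568 3.6928 8.7536] v=[-0.8160 -0.3360 -0.8320]
Step 3: x=[2.5208 3.7906 8.5048] v=[-1.1802 0.4890 -1.2442]
Step 4: x=[2.2347 4.0262 8.1874] v=[-1.4304 1.1779 -1.5870]
Step 5: x=[1.9309 4.3566 7.8236] v=[-1.5190 1.6518 -1.8192]
Step 6: x=[1.6469 4.7286 7.4411] v=[-1.4200 1.8601 -1.9126]
Step 7: x=[1.4203 5.0859 7.0701] v=[-1.1330 1.7863 -1.8551]

Answer: 1.4203 5.0859 7.0701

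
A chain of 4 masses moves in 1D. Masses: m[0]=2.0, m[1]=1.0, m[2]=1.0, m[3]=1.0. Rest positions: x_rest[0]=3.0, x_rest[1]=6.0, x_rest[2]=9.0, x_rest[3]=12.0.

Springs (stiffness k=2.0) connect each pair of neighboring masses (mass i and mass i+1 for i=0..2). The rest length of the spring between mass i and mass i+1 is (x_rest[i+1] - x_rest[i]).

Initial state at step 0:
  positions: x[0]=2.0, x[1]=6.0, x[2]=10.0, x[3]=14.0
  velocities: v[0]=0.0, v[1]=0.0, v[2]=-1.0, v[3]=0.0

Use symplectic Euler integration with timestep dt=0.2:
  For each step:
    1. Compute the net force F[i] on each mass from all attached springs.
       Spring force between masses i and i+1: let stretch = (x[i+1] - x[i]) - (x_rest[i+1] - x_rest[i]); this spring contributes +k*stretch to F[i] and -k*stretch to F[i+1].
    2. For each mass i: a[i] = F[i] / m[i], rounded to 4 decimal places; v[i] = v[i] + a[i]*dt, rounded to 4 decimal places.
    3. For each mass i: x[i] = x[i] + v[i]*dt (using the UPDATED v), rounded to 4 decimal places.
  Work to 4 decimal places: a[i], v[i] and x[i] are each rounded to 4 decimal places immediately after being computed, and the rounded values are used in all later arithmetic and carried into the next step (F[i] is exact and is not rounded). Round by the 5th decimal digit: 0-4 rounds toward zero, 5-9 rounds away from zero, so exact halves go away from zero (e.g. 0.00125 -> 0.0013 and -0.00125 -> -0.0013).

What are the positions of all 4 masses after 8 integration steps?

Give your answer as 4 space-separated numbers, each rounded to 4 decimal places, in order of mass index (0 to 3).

Step 0: x=[2.0000 6.0000 10.0000 14.0000] v=[0.0000 0.0000 -1.0000 0.0000]
Step 1: x=[2.0400 6.0000 9.8000 13.9200] v=[0.2000 0.0000 -1.0000 -0.4000]
Step 2: x=[2.1184 5.9872 9.6256 13.7504] v=[0.3920 -0.0640 -0.8720 -0.8480]
Step 3: x=[2.2316 5.9560 9.4901 13.4908] v=[0.5658 -0.1562 -0.6774 -1.2979]
Step 4: x=[2.3737 5.9095 9.3919 13.1512] v=[0.7107 -0.2323 -0.4908 -1.6982]
Step 5: x=[2.5373 5.8588 9.3159 12.7508] v=[0.8179 -0.2537 -0.3800 -2.0019]
Step 6: x=[2.7137 5.8189 9.2381 12.3156] v=[0.8822 -0.1995 -0.3889 -2.1759]
Step 7: x=[2.8943 5.8041 9.1330 11.8742] v=[0.9032 -0.0739 -0.5256 -2.2069]
Step 8: x=[3.0713 5.8228 8.9809 11.4535] v=[0.8852 0.0937 -0.7607 -2.1034]

Answer: 3.0713 5.8228 8.9809 11.4535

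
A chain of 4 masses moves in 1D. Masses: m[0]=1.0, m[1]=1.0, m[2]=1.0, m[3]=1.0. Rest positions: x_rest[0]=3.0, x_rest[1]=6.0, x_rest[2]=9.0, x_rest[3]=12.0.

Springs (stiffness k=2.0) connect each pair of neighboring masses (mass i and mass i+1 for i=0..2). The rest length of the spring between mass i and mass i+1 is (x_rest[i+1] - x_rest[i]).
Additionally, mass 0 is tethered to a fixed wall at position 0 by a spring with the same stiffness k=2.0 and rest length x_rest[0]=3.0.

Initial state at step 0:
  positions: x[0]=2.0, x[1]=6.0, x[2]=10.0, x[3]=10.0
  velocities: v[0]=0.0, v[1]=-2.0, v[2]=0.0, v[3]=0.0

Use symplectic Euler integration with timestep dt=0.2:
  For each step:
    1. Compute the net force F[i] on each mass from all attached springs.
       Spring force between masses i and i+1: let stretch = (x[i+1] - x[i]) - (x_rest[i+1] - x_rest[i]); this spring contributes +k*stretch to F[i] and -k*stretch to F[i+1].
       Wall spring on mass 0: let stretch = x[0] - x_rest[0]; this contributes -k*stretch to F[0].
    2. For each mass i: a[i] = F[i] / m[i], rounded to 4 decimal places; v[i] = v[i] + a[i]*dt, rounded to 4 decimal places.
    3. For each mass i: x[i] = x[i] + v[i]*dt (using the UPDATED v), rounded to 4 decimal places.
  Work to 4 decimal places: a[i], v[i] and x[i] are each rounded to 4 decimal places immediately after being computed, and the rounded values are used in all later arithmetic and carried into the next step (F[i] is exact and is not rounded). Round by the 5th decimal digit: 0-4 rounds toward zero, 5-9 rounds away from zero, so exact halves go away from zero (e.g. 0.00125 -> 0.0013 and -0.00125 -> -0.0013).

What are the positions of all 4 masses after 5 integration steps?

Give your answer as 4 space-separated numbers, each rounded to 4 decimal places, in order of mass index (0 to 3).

Step 0: x=[2.0000 6.0000 10.0000 10.0000] v=[0.0000 -2.0000 0.0000 0.0000]
Step 1: x=[2.1600 5.6000 9.6800 10.2400] v=[0.8000 -2.0000 -1.6000 1.2000]
Step 2: x=[2.4224 5.2512 9.0784 10.6752] v=[1.3120 -1.7440 -3.0080 2.1760]
Step 3: x=[2.7173 4.9823 8.2984 11.2227] v=[1.4746 -1.3446 -3.9002 2.7373]
Step 4: x=[2.9760 4.7975 7.4870 11.7762] v=[1.2937 -0.9242 -4.0569 2.7676]
Step 5: x=[3.1424 4.6821 6.8036 12.2266] v=[0.8319 -0.5770 -3.4170 2.2519]

Answer: 3.1424 4.6821 6.8036 12.2266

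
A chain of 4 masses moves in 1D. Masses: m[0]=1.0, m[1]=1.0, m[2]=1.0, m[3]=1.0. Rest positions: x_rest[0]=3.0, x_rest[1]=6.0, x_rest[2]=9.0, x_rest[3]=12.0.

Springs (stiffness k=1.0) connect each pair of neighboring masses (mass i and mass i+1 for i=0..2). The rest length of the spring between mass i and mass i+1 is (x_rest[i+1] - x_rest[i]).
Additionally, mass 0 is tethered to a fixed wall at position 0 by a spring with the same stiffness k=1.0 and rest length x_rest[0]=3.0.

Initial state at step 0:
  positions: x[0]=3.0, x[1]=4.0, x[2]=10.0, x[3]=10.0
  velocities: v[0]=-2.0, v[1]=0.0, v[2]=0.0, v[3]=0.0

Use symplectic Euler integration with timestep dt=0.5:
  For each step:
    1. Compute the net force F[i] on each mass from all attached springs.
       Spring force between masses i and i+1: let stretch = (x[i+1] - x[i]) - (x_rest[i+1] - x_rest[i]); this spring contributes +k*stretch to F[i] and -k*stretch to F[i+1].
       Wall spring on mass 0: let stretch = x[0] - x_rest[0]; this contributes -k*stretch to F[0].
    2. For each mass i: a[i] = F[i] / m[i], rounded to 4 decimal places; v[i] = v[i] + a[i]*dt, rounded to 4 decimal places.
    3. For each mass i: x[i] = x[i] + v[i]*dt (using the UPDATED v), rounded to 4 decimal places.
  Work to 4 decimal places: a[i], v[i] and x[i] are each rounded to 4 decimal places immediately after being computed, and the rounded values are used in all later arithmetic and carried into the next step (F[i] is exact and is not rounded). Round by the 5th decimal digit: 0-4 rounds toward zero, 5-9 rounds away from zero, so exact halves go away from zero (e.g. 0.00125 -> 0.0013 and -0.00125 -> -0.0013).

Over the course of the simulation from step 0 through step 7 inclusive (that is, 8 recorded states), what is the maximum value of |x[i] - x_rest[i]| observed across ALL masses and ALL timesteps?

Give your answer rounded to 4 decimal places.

Step 0: x=[3.0000 4.0000 10.0000 10.0000] v=[-2.0000 0.0000 0.0000 0.0000]
Step 1: x=[1.5000 5.2500 8.5000 10.7500] v=[-3.0000 2.5000 -3.0000 1.5000]
Step 2: x=[0.5625 6.3750 6.7500 11.6875] v=[-1.8750 2.2500 -3.5000 1.8750]
Step 3: x=[0.9375 6.1406 6.1406 12.1407] v=[0.7500 -0.4688 -1.2188 0.9063]
Step 4: x=[2.3789 4.6054 7.0313 11.8438] v=[2.8828 -3.0704 1.7813 -0.5938]
Step 5: x=[3.7822 3.1201 8.5186 11.0938] v=[2.8066 -2.9707 2.9746 -1.5001]
Step 6: x=[4.0745 3.1499 9.3001 10.4500] v=[0.5845 0.0596 1.5630 -1.2877]
Step 7: x=[3.1170 4.9484 8.8315 10.2687] v=[-1.9151 3.5970 -0.9372 -0.3627]
Max displacement = 2.8799

Answer: 2.8799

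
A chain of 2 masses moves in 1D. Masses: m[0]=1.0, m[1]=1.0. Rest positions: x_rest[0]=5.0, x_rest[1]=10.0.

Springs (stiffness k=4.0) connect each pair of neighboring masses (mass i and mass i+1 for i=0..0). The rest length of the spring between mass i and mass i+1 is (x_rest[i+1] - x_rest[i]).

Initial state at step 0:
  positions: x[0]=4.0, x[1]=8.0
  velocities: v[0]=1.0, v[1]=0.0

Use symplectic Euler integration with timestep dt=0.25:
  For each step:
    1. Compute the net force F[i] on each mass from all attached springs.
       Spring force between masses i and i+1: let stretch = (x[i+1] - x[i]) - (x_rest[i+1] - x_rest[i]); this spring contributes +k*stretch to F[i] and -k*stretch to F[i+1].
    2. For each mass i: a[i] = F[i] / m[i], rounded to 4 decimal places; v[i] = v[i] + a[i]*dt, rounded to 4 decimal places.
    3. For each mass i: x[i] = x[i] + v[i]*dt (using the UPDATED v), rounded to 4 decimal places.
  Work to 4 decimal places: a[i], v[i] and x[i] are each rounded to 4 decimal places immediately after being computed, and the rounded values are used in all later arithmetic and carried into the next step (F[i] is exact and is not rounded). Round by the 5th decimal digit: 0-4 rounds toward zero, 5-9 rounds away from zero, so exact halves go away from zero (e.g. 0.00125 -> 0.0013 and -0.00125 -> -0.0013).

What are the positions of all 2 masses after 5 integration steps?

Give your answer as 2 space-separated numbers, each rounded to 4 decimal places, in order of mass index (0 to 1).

Step 0: x=[4.0000 8.0000] v=[1.0000 0.0000]
Step 1: x=[4.0000 8.2500] v=[0.0000 1.0000]
Step 2: x=[3.8125 8.6875] v=[-0.7500 1.7500]
Step 3: x=[3.5938 9.1563] v=[-0.8750 1.8750]
Step 4: x=[3.5157 9.4844] v=[-0.3125 1.3125]
Step 5: x=[3.6798 9.5704] v=[0.6562 0.3438]

Answer: 3.6798 9.5704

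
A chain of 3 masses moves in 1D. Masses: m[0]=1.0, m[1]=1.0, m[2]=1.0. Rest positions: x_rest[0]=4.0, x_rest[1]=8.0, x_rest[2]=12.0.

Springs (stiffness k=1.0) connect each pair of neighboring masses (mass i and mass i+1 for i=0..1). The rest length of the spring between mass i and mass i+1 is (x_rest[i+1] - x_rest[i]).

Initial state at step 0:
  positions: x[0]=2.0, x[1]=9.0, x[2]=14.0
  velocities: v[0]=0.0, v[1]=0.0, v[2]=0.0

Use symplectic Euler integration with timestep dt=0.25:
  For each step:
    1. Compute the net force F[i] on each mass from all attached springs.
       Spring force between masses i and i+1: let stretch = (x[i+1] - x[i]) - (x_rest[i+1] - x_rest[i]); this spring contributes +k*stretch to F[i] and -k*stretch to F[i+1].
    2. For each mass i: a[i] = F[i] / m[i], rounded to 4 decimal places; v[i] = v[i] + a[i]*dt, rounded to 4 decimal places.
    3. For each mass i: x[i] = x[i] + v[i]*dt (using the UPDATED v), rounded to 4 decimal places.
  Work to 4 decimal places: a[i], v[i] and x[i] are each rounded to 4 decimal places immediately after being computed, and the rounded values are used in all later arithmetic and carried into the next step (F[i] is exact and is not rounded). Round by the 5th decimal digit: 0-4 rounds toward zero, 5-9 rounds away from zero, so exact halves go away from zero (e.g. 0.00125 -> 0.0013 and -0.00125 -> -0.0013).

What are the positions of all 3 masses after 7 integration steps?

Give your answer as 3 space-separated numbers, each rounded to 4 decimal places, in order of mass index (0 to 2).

Step 0: x=[2.0000 9.0000 14.0000] v=[0.0000 0.0000 0.0000]
Step 1: x=[2.1875 8.8750 13.9375] v=[0.7500 -0.5000 -0.2500]
Step 2: x=[2.5430 8.6484 13.8086] v=[1.4219 -0.9063 -0.5156]
Step 3: x=[3.0301 8.3628 13.6072] v=[1.9483 -1.1426 -0.8057]
Step 4: x=[3.6005 8.0716 13.3280] v=[2.2815 -1.1647 -1.1168]
Step 5: x=[4.2003 7.8295 12.9703] v=[2.3993 -0.9684 -1.4309]
Step 6: x=[4.7770 7.6819 12.5413] v=[2.3066 -0.5905 -1.7161]
Step 7: x=[5.2852 7.6564 12.0586] v=[2.0328 -0.1019 -1.9310]

Answer: 5.2852 7.6564 12.0586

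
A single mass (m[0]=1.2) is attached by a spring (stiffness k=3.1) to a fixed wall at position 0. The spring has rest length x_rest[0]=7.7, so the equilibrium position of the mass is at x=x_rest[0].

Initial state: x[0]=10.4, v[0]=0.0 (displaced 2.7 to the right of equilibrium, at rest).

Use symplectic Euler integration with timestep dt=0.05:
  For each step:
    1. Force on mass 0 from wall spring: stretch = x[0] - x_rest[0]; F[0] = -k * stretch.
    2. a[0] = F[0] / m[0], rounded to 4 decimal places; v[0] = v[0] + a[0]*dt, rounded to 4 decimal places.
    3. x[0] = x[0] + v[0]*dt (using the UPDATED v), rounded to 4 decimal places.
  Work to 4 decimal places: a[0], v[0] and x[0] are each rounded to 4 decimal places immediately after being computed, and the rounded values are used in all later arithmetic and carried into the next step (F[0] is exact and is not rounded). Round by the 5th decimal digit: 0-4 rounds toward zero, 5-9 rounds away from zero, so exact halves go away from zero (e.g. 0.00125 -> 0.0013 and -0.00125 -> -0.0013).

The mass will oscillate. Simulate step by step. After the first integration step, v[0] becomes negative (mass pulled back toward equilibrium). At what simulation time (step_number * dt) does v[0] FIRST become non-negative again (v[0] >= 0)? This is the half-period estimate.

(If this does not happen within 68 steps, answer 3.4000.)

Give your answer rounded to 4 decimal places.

Answer: 2.0000

Derivation:
Step 0: x=[10.4000] v=[0.0000]
Step 1: x=[10.3826] v=[-0.3488]
Step 2: x=[10.3478] v=[-0.6953]
Step 3: x=[10.2959] v=[-1.0373]
Step 4: x=[10.2273] v=[-1.3726]
Step 5: x=[10.1424] v=[-1.6990]
Step 6: x=[10.0417] v=[-2.0145]
Step 7: x=[9.9259] v=[-2.3170]
Step 8: x=[9.7957] v=[-2.6045]
Step 9: x=[9.6519] v=[-2.8752]
Step 10: x=[9.4955] v=[-3.1273]
Step 11: x=[9.3275] v=[-3.3592]
Step 12: x=[9.1490] v=[-3.5694]
Step 13: x=[8.9612] v=[-3.7566]
Step 14: x=[8.7652] v=[-3.9195]
Step 15: x=[8.5623] v=[-4.0571]
Step 16: x=[8.3539] v=[-4.1685]
Step 17: x=[8.1413] v=[-4.2530]
Step 18: x=[7.9258] v=[-4.3100]
Step 19: x=[7.7088] v=[-4.3392]
Step 20: x=[7.4918] v=[-4.3403]
Step 21: x=[7.2761] v=[-4.3134]
Step 22: x=[7.0632] v=[-4.2586]
Step 23: x=[6.8544] v=[-4.1763]
Step 24: x=[6.6510] v=[-4.0671]
Step 25: x=[6.4544] v=[-3.9316]
Step 26: x=[6.2659] v=[-3.7707]
Step 27: x=[6.0866] v=[-3.5855]
Step 28: x=[5.9177] v=[-3.3771]
Step 29: x=[5.7604] v=[-3.1469]
Step 30: x=[5.6156] v=[-2.8964]
Step 31: x=[5.4842] v=[-2.6272]
Step 32: x=[5.3672] v=[-2.3410]
Step 33: x=[5.2652] v=[-2.0397]
Step 34: x=[5.1789] v=[-1.7252]
Step 35: x=[5.1089] v=[-1.3996]
Step 36: x=[5.0557] v=[-1.0649]
Step 37: x=[5.0195] v=[-0.7233]
Step 38: x=[5.0006] v=[-0.3771]
Step 39: x=[4.9992] v=[-0.0284]
Step 40: x=[5.0152] v=[0.3205]
First v>=0 after going negative at step 40, time=2.0000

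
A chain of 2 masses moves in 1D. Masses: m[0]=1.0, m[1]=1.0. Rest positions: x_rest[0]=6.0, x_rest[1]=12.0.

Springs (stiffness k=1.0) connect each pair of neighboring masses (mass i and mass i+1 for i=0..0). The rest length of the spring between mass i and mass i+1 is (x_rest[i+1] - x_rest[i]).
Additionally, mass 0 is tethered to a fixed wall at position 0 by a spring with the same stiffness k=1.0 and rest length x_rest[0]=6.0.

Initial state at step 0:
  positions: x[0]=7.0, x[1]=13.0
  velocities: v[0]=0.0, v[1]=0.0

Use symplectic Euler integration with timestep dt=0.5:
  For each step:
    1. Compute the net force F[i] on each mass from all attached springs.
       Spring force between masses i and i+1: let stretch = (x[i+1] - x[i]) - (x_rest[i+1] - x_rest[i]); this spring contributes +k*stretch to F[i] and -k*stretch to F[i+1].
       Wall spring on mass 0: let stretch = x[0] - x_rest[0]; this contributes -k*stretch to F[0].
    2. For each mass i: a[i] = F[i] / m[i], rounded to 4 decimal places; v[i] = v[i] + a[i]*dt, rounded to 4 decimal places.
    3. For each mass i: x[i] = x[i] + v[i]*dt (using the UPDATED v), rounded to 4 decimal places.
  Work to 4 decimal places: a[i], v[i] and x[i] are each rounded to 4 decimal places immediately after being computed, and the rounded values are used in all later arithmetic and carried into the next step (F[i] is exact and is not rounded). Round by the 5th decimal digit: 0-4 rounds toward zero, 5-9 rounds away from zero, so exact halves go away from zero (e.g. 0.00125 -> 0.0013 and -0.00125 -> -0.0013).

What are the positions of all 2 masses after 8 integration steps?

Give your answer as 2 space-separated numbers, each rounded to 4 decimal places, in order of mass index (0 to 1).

Step 0: x=[7.0000 13.0000] v=[0.0000 0.0000]
Step 1: x=[6.7500 13.0000] v=[-0.5000 0.0000]
Step 2: x=[6.3750 12.9375] v=[-0.7500 -0.1250]
Step 3: x=[6.0469 12.7344] v=[-0.6563 -0.4063]
Step 4: x=[5.8789 12.3594] v=[-0.3360 -0.7501]
Step 5: x=[5.8613 11.8642] v=[-0.0352 -0.9904]
Step 6: x=[5.8791 11.3683] v=[0.0356 -0.9919]
Step 7: x=[5.7994 11.0001] v=[-0.1594 -0.7365]
Step 8: x=[5.5700 10.8317] v=[-0.4588 -0.3369]

Answer: 5.5700 10.8317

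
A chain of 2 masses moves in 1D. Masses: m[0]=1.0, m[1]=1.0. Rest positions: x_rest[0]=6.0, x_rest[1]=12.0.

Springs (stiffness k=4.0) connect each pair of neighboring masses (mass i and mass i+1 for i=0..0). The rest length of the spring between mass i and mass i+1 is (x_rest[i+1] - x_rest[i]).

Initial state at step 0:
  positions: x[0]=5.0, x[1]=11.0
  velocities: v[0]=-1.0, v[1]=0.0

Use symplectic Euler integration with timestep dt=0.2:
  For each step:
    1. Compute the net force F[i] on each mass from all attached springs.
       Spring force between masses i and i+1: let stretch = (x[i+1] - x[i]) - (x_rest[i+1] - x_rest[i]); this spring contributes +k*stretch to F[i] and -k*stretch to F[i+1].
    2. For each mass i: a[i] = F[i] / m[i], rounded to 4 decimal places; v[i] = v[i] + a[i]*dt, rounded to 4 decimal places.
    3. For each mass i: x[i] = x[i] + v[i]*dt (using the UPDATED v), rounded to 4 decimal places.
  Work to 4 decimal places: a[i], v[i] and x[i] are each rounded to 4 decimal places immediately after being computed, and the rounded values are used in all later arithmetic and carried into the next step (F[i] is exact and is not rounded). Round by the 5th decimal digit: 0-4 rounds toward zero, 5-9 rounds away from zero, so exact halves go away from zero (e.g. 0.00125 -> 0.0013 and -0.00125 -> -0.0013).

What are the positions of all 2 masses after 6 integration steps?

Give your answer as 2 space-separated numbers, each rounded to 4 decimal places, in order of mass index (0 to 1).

Answer: 4.4544 10.3456

Derivation:
Step 0: x=[5.0000 11.0000] v=[-1.0000 0.0000]
Step 1: x=[4.8000 11.0000] v=[-1.0000 0.0000]
Step 2: x=[4.6320 10.9680] v=[-0.8400 -0.1600]
Step 3: x=[4.5178 10.8822] v=[-0.5712 -0.4288]
Step 4: x=[4.4619 10.7381] v=[-0.2797 -0.7203]
Step 5: x=[4.4502 10.5498] v=[-0.0587 -0.9413]
Step 6: x=[4.4544 10.3456] v=[0.0210 -1.0210]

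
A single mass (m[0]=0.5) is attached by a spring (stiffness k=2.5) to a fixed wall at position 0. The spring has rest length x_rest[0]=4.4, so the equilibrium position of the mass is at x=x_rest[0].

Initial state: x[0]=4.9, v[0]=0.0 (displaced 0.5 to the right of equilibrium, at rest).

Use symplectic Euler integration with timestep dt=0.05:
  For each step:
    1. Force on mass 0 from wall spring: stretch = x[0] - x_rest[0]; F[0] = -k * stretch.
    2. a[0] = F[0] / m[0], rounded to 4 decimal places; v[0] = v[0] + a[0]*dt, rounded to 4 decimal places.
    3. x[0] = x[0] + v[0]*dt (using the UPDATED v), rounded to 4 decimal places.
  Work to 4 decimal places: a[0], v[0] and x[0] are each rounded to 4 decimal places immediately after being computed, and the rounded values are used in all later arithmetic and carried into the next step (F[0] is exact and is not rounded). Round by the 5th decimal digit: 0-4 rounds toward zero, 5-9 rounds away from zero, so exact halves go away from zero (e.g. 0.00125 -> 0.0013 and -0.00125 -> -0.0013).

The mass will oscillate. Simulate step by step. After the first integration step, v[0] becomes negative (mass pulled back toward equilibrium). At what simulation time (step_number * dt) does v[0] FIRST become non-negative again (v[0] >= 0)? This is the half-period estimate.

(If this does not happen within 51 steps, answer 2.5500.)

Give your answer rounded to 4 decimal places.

Step 0: x=[4.9000] v=[0.0000]
Step 1: x=[4.8938] v=[-0.1250]
Step 2: x=[4.8814] v=[-0.2485]
Step 3: x=[4.8630] v=[-0.3689]
Step 4: x=[4.8388] v=[-0.4847]
Step 5: x=[4.8091] v=[-0.5944]
Step 6: x=[4.7743] v=[-0.6967]
Step 7: x=[4.7348] v=[-0.7903]
Step 8: x=[4.6911] v=[-0.8740]
Step 9: x=[4.6438] v=[-0.9468]
Step 10: x=[4.5934] v=[-1.0078]
Step 11: x=[4.5406] v=[-1.0562]
Step 12: x=[4.4860] v=[-1.0914]
Step 13: x=[4.4304] v=[-1.1129]
Step 14: x=[4.3744] v=[-1.1205]
Step 15: x=[4.3187] v=[-1.1141]
Step 16: x=[4.2640] v=[-1.0938]
Step 17: x=[4.2110] v=[-1.0598]
Step 18: x=[4.1604] v=[-1.0126]
Step 19: x=[4.1128] v=[-0.9527]
Step 20: x=[4.0688] v=[-0.8809]
Step 21: x=[4.0289] v=[-0.7981]
Step 22: x=[3.9936] v=[-0.7053]
Step 23: x=[3.9634] v=[-0.6037]
Step 24: x=[3.9387] v=[-0.4946]
Step 25: x=[3.9197] v=[-0.3793]
Step 26: x=[3.9067] v=[-0.2592]
Step 27: x=[3.8999] v=[-0.1359]
Step 28: x=[3.8994] v=[-0.0109]
Step 29: x=[3.9051] v=[0.1143]
First v>=0 after going negative at step 29, time=1.4500

Answer: 1.4500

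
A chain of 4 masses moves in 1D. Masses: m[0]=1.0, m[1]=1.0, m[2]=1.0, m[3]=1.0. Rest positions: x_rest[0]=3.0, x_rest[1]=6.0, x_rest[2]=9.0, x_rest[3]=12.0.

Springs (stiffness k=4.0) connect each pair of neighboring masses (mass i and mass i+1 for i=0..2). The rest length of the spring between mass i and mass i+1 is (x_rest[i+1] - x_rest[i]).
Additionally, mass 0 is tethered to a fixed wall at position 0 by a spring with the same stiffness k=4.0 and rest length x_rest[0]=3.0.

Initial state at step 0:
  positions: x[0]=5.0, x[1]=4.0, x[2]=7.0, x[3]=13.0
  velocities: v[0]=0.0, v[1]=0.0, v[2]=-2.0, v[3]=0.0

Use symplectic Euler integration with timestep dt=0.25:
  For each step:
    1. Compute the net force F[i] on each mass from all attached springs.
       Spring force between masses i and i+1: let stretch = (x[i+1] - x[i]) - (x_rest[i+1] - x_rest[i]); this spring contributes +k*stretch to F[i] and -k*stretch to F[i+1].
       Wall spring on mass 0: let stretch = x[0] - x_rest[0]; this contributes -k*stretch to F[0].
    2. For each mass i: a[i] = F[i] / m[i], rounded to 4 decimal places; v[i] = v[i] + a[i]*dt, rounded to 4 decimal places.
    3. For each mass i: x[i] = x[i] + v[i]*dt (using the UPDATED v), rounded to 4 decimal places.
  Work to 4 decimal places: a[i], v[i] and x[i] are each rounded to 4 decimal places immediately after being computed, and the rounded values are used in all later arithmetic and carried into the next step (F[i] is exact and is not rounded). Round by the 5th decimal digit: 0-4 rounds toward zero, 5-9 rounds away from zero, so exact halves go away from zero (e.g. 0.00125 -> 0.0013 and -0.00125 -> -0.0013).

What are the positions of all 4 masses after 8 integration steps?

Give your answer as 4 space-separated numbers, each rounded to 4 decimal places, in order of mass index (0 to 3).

Answer: 4.6240 5.1259 5.6418 12.3316

Derivation:
Step 0: x=[5.0000 4.0000 7.0000 13.0000] v=[0.0000 0.0000 -2.0000 0.0000]
Step 1: x=[3.5000 5.0000 7.2500 12.2500] v=[-6.0000 4.0000 1.0000 -3.0000]
Step 2: x=[1.5000 6.1875 8.1875 11.0000] v=[-8.0000 4.7500 3.7500 -5.0000]
Step 3: x=[0.2969 6.7031 9.3281 9.7969] v=[-4.8125 2.0625 4.5625 -4.8125]
Step 4: x=[0.6211 6.2734 9.9297 9.2266] v=[1.2968 -1.7187 2.4063 -2.2813]
Step 5: x=[2.2031 5.3447 9.4414 9.5821] v=[6.3280 -3.7147 -1.9531 1.4218]
Step 6: x=[4.0197 4.6548 7.9641 10.6524] v=[7.2665 -2.7596 -5.9091 4.2811]
Step 7: x=[4.9902 4.6335 6.3316 11.8006] v=[3.8819 -0.0854 -6.5301 4.5928]
Step 8: x=[4.6240 5.1259 5.6418 12.3316] v=[-1.4650 1.9694 -2.7592 2.1238]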